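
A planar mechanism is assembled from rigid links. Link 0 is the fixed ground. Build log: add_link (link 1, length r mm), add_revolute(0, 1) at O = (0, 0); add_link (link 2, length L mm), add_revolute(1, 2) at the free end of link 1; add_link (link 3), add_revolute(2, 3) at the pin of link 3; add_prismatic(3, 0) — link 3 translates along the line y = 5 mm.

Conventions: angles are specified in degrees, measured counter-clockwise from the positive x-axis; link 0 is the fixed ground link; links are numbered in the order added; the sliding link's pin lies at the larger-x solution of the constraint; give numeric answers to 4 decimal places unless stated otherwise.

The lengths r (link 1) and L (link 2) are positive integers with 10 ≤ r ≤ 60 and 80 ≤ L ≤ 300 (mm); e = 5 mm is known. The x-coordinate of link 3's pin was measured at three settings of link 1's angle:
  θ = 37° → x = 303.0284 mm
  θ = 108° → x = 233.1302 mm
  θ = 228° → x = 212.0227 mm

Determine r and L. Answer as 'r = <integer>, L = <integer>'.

constraint per measurement: (x − r cos θ)² + (r sin θ − e)² = L²
subtracting the θ₁ and θ₂ equations cancels the r² and L² terms:
r = (x₁² − x₂²) / (2[(x₁cos θ₁ + e sin θ₁) − (x₂cos θ₂ + e sin θ₂)]) = 60.0000 → r = 60
L² = (x₁ − r cos θ₁)² + (r sin θ₁ − e)² = 66049.0133 → L = 257.0000 → L = 257
check at θ₃=228°: x = 212.0227 (printed 212.0227) ✓

r = 60, L = 257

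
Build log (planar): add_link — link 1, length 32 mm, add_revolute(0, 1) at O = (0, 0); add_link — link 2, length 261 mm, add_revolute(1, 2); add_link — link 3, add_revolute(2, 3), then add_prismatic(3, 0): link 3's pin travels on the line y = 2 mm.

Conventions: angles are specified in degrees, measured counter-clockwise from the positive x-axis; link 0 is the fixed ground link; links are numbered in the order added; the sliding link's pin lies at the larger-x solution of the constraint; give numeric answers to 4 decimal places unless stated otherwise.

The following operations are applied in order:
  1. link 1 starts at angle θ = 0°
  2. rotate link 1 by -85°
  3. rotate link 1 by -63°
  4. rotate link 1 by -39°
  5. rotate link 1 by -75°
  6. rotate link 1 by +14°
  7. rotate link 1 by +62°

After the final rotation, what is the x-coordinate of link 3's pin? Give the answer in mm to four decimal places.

geometry: r = 32 mm, L = 261 mm, e = 2 mm; θ starts at 0°
rotate link 1 by -85°: θ ← 0° -85° = -85°
rotate link 1 by -63°: θ ← -85° -63° = -148°
rotate link 1 by -39°: θ ← -148° -39° = -187°
rotate link 1 by -75°: θ ← -187° -75° = -262°
rotate link 1 by +14°: θ ← -262° +14° = -248°
rotate link 1 by +62°: θ ← -248° +62° = -186°
crank pin P = (r cos θ, r sin θ) = (-31.824701, 3.344911)
h = r sin θ − e = 3.344911 − 2 = 1.344911
x = r cos θ + √(L² − h²) = -31.824701 + 260.996535 = 229.171834

229.1718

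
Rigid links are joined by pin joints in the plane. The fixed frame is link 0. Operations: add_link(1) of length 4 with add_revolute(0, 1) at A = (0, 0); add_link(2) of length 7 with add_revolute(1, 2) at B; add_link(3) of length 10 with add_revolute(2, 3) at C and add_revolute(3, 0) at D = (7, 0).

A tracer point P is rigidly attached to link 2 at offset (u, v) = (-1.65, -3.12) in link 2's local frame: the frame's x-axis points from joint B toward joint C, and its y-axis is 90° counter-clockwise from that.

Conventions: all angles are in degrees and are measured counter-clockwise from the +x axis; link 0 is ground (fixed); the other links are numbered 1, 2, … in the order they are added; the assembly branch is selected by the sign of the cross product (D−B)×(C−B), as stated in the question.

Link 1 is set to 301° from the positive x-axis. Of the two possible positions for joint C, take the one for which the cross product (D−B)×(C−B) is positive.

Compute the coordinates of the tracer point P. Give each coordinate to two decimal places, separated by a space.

A=(0,0), D=(7.00,0)
B = A + 4.00·(cos301°, sin301°) = (2.0602, -3.4287)
|BD| = 6.0131
circle(B,7.00) ∩ circle(D,10.00): a=-1.2341, h=6.8903
  candidates: C₊=(-2.8826,1.5281) cross=41.433; C₋=(4.9751,-9.7929) cross=-41.433
  branch + wants cross > 0 → take C=(-2.8826,1.5281) (cross=41.433)
ex = (C−B)/|BC| = (-0.7061,0.7081); ey = (-0.7081,-0.7061)
P = B + -1.65·ex + -3.12·ey = (5.4345,-2.3940)

5.43 -2.39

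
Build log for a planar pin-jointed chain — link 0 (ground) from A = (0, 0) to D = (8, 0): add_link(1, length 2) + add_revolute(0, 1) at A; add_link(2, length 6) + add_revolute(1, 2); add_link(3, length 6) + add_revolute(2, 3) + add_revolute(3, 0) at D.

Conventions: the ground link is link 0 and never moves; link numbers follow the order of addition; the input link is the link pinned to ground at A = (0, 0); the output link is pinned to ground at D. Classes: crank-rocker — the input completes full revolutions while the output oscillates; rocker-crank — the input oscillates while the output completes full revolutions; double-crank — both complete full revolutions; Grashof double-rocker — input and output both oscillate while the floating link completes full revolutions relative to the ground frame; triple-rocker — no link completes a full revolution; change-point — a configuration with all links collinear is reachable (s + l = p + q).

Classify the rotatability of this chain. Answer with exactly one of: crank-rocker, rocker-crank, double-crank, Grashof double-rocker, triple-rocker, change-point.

lengths: ground=8, input=2, coupler=6, output=6
sorted: s=2 (shortest), l=8 (longest), p+q=12
s + l = 10 vs p + q = 12
s + l < p + q (Grashof) with shortest = input link → crank-rocker

crank-rocker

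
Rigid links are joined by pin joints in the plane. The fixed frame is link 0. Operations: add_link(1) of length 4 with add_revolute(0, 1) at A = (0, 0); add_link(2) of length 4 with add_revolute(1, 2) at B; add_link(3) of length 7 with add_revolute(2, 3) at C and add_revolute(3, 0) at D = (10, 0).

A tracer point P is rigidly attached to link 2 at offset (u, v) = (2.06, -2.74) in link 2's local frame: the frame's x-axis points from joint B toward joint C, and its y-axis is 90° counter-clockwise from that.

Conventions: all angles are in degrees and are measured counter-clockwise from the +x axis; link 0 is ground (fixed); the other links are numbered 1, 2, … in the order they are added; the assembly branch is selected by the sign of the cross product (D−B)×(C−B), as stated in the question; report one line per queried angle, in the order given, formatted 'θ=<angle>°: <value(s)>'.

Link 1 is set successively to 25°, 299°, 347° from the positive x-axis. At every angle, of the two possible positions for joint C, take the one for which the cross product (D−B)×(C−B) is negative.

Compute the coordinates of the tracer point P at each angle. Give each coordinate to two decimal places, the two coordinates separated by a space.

A=(0,0), D=(10.00,0)
θ=25°: B = A + 4.00·(cos25°, sin25°) = (3.6252, 1.6905)
θ=25°: |BD| = 6.5951
θ=25°: circle(B,4.00) ∩ circle(D,7.00): a=0.7957, h=3.9201
θ=25°:   candidates: C₊=(5.3991,5.2756) cross=25.853; C₋=(3.3895,-2.3026) cross=-25.853
θ=25°:   branch - wants cross < 0 → take C=(3.3895,-2.3026) (cross=-25.853)
θ=25°: ex = (C−B)/|BC| = (-0.0589,-0.9983); ey = (0.9983,-0.0589)
θ=25°: P = B + 2.06·ex + -2.74·ey = (0.7686,-0.2045)
θ=299°: B = A + 4.00·(cos299°, sin299°) = (1.9392, -3.4985)
θ=299°: |BD| = 8.7872
θ=299°: circle(B,4.00) ∩ circle(D,7.00): a=2.5159, h=3.1097
θ=299°:   candidates: C₊=(3.0090,0.3558) cross=27.326; C₋=(5.4852,-5.3495) cross=-27.326
θ=299°:   branch - wants cross < 0 → take C=(5.4852,-5.3495) (cross=-27.326)
θ=299°: ex = (C−B)/|BC| = (0.8865,-0.4627); ey = (0.4627,0.8865)
θ=299°: P = B + 2.06·ex + -2.74·ey = (2.4975,-6.8807)
θ=347°: B = A + 4.00·(cos347°, sin347°) = (3.8975, -0.8998)
θ=347°: |BD| = 6.1685
θ=347°: circle(B,4.00) ∩ circle(D,7.00): a=0.4094, h=3.9790
θ=347°:   candidates: C₊=(3.7221,3.0963) cross=24.544; C₋=(4.8829,-4.7765) cross=-24.544
θ=347°:   branch - wants cross < 0 → take C=(4.8829,-4.7765) (cross=-24.544)
θ=347°: ex = (C−B)/|BC| = (0.2464,-0.9692); ey = (0.9692,0.2464)
θ=347°: P = B + 2.06·ex + -2.74·ey = (1.7494,-3.5713)

θ=25°: 0.77 -0.20
θ=299°: 2.50 -6.88
θ=347°: 1.75 -3.57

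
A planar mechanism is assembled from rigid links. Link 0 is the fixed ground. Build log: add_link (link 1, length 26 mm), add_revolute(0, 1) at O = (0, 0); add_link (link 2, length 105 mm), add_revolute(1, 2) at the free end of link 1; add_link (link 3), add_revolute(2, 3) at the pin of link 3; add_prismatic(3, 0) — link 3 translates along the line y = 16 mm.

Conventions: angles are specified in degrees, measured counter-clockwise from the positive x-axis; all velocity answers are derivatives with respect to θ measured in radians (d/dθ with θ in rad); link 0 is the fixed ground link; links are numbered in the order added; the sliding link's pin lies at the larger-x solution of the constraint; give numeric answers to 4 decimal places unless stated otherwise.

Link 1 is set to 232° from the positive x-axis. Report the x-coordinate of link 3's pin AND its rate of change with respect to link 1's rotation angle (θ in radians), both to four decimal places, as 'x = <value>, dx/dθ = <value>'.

geometry: r = 26 mm, L = 105 mm, e = 16 mm
crank pin P = (r cos θ, r sin θ) = (-16.007198, -20.488280)
h = r sin θ − e = -20.488280 − 16 = -36.488280
x = r cos θ + √(L² − h²) = -16.007198 + 98.456109 = 82.448911
dx/dθ = −r sin θ − h·r cos θ/√(L² − h²) (θ in radians; h = -36.488280) = 14.555939

x = 82.4489, dx/dθ = 14.5559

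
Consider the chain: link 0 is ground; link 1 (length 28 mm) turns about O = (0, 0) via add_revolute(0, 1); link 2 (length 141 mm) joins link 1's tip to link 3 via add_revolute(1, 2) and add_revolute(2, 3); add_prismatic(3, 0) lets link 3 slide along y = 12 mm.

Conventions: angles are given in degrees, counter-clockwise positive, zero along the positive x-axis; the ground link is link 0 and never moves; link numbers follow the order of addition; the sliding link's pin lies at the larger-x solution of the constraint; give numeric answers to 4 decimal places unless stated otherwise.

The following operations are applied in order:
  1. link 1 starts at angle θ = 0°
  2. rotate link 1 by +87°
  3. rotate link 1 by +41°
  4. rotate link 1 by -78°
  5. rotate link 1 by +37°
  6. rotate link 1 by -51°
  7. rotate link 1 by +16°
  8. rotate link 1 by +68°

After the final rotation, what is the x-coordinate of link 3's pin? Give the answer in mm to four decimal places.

geometry: r = 28 mm, L = 141 mm, e = 12 mm; θ starts at 0°
rotate link 1 by +87°: θ ← 0° +87° = 87°
rotate link 1 by +41°: θ ← 87° +41° = 128°
rotate link 1 by -78°: θ ← 128° -78° = 50°
rotate link 1 by +37°: θ ← 50° +37° = 87°
rotate link 1 by -51°: θ ← 87° -51° = 36°
rotate link 1 by +16°: θ ← 36° +16° = 52°
rotate link 1 by +68°: θ ← 52° +68° = 120°
crank pin P = (r cos θ, r sin θ) = (-14.000000, 24.248711)
h = r sin θ − e = 24.248711 − 12 = 12.248711
x = r cos θ + √(L² − h²) = -14.000000 + 140.466968 = 126.466968

126.4670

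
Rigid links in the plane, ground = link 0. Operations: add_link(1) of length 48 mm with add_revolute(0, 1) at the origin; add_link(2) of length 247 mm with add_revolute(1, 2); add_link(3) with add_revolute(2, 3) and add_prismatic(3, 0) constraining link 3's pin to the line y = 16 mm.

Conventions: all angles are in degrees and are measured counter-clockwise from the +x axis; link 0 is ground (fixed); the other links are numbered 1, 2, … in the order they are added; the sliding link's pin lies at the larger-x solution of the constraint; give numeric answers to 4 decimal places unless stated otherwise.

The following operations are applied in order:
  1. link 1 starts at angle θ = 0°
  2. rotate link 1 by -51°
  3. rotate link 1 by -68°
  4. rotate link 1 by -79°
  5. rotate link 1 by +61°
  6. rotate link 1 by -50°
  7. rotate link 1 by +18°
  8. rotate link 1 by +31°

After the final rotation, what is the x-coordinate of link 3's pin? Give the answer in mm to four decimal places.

geometry: r = 48 mm, L = 247 mm, e = 16 mm; θ starts at 0°
rotate link 1 by -51°: θ ← 0° -51° = -51°
rotate link 1 by -68°: θ ← -51° -68° = -119°
rotate link 1 by -79°: θ ← -119° -79° = -198°
rotate link 1 by +61°: θ ← -198° +61° = -137°
rotate link 1 by -50°: θ ← -137° -50° = -187°
rotate link 1 by +18°: θ ← -187° +18° = -169°
rotate link 1 by +31°: θ ← -169° +31° = -138°
crank pin P = (r cos θ, r sin θ) = (-35.670952, -32.118269)
h = r sin θ − e = -32.118269 − 16 = -48.118269
x = r cos θ + √(L² − h²) = -35.670952 + 242.267687 = 206.596735

206.5967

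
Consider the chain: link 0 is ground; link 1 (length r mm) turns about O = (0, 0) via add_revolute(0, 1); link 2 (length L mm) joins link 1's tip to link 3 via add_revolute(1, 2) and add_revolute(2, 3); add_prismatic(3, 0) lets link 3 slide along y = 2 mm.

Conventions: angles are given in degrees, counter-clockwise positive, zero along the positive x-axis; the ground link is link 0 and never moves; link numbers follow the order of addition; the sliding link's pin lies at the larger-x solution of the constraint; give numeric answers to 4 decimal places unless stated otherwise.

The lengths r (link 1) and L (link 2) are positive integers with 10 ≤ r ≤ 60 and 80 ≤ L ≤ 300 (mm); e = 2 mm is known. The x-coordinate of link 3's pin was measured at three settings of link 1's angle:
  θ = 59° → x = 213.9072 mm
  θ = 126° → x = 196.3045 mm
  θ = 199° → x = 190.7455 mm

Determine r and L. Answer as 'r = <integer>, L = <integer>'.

constraint per measurement: (x − r cos θ)² + (r sin θ − e)² = L²
subtracting the θ₁ and θ₂ equations cancels the r² and L² terms:
r = (x₁² − x₂²) / (2[(x₁cos θ₁ + e sin θ₁) − (x₂cos θ₂ + e sin θ₂)]) = 16.0000 → r = 16
L² = (x₁ − r cos θ₁)² + (r sin θ₁ − e)² = 42435.9802 → L = 206.0000 → L = 206
check at θ₃=199°: x = 190.7455 (printed 190.7455) ✓

r = 16, L = 206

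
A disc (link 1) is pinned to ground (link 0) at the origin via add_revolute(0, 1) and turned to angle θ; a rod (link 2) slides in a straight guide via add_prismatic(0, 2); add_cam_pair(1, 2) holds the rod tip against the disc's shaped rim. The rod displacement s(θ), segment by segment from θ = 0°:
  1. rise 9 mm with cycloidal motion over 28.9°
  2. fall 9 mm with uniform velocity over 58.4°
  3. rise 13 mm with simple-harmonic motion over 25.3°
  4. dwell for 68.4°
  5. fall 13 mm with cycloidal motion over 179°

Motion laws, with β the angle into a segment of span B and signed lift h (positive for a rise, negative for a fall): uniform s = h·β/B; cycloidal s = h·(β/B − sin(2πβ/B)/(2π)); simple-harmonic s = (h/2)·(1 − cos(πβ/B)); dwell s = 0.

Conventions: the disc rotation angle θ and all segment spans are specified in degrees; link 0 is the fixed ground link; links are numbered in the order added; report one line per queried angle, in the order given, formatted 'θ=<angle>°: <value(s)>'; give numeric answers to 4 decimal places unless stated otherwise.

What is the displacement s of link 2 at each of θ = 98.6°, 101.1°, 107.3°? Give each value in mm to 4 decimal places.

segment 1 (0° to 28.9°, cycloidal, h = 9) is passed completely: s = 0.0000 + (9) = 9.0000
segment 2 (28.9° to 87.3°, uniform, h = -9) is passed completely: s = 9.0000 + (-9) = 0.0000
θ = 98.6° falls in segment 3 (87.3° to 112.6°, simple-harmonic, h = 13): β = 98.6 − 87.3 = 11.3°, B = 25.3°; Δs = 13/2·(1 − cos(π·0.4466)) = 5.4155; s = 0.0000 + 5.4155 = 5.4155
θ = 101.1° falls in segment 3 (87.3° to 112.6°, simple-harmonic, h = 13): β = 101.1 − 87.3 = 13.8°, B = 25.3°; Δs = 13/2·(1 − cos(π·0.5455)) = 7.4250; s = 0.0000 + 7.4250 = 7.4250
θ = 107.3° falls in segment 3 (87.3° to 112.6°, simple-harmonic, h = 13): β = 107.3 − 87.3 = 20°, B = 25.3°; Δs = 13/2·(1 − cos(π·0.7905)) = 11.6424; s = 0.0000 + 11.6424 = 11.6424

θ=98.6°: 5.4155
θ=101.1°: 7.4250
θ=107.3°: 11.6424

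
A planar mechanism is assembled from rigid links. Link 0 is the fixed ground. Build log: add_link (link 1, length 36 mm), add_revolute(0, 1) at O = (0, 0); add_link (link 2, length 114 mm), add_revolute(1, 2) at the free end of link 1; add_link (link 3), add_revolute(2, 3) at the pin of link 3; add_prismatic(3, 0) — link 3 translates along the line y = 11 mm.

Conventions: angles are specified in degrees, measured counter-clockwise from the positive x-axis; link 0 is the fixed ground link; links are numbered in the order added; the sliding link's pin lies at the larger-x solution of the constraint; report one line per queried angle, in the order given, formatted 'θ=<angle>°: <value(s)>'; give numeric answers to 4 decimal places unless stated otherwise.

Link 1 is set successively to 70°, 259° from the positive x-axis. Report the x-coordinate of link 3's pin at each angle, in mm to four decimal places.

geometry: r = 36 mm, L = 114 mm, e = 11 mm
θ=70°: crank pin P = (r cos θ, r sin θ) = (12.312725, 33.828934)
θ=70°: h = r sin θ − e = 33.828934 − 11 = 22.828934
θ=70°: x = r cos θ + √(L² − h²) = 12.312725 + 111.690822 = 124.003547
θ=259°: crank pin P = (r cos θ, r sin θ) = (-6.869124, -35.338579)
θ=259°: h = r sin θ − e = -35.338579 − 11 = -46.338579
θ=259°: x = r cos θ + √(L² − h²) = -6.869124 + 104.157266 = 97.288143

θ=70°: 124.0035
θ=259°: 97.2881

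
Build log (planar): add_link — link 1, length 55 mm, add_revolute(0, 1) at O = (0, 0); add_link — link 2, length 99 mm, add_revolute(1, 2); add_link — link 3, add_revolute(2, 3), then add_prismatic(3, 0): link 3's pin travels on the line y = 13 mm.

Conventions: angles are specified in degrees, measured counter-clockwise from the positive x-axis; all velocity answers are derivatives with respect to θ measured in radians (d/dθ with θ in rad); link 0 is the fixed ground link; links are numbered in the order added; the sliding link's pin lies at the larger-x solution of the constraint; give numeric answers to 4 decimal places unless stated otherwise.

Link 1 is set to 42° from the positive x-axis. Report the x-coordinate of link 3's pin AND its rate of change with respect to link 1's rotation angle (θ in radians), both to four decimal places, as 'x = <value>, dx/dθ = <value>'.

geometry: r = 55 mm, L = 99 mm, e = 13 mm
crank pin P = (r cos θ, r sin θ) = (40.872965, 36.802183)
h = r sin θ − e = 36.802183 − 13 = 23.802183
x = r cos θ + √(L² − h²) = 40.872965 + 96.096077 = 136.969043
dx/dθ = −r sin θ − h·r cos θ/√(L² − h²) (θ in radians; h = 23.802183) = -46.926070

x = 136.9690, dx/dθ = -46.9261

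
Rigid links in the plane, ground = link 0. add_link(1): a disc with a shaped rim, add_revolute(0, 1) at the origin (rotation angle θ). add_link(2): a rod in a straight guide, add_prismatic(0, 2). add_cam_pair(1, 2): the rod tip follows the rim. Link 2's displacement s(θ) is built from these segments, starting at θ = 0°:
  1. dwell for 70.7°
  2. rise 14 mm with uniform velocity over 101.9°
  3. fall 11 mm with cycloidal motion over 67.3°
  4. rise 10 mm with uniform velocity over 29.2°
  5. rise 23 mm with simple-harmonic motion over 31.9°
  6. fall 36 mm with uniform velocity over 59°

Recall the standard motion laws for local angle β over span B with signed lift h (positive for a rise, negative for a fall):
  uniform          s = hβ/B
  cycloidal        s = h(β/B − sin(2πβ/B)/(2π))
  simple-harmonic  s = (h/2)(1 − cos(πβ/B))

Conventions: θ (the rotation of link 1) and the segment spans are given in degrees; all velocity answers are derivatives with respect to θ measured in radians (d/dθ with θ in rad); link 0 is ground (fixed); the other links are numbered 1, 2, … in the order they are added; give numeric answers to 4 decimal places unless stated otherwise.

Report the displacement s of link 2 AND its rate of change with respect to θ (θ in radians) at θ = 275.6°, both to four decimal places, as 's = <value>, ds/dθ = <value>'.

segment 1 (0° to 70.7°, dwell): s unchanged at 0.0000
segment 2 (70.7° to 172.6°, uniform, h = 14) is passed completely: s = 0.0000 + (14) = 14.0000
segment 3 (172.6° to 239.9°, cycloidal, h = -11) is passed completely: s = 14.0000 + (-11) = 3.0000
segment 4 (239.9° to 269.1°, uniform, h = 10) is passed completely: s = 3.0000 + (10) = 13.0000
θ = 275.6° falls in segment 5 (269.1° to 301°, simple-harmonic, h = 23): β = 275.6 − 269.1 = 6.5°, B = 31.9°; Δs = 23/2·(1 − cos(π·0.2038)) = 2.2768; s = 13.0000 + 2.2768 = 15.2768
velocity in seg [269.1°–301°] (simple-harmonic), θ in radians: β = 6.5° = 0.1134 rad, B = 31.9° = 0.5568 rad; ds/dθ = (πh/(2B)) sin(πβ/B) = (π·23/(2·0.5568)) sin(π·0.2038) = 38.759281 mm/rad

s = 15.2768, ds/dθ = 38.7593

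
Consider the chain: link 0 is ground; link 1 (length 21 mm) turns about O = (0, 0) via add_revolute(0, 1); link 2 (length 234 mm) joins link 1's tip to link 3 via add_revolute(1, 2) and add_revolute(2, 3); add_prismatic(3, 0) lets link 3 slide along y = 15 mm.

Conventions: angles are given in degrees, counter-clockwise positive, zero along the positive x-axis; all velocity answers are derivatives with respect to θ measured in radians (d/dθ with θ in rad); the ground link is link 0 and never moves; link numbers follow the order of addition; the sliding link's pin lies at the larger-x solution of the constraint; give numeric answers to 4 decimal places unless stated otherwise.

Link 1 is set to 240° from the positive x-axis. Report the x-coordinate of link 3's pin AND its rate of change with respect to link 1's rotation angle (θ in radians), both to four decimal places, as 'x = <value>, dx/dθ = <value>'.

geometry: r = 21 mm, L = 234 mm, e = 15 mm
crank pin P = (r cos θ, r sin θ) = (-10.500000, -18.186533)
h = r sin θ − e = -18.186533 − 15 = -33.186533
x = r cos θ + √(L² − h²) = -10.500000 + 231.634743 = 221.134743
dx/dθ = −r sin θ − h·r cos θ/√(L² − h²) (θ in radians; h = -33.186533) = 16.682188

x = 221.1347, dx/dθ = 16.6822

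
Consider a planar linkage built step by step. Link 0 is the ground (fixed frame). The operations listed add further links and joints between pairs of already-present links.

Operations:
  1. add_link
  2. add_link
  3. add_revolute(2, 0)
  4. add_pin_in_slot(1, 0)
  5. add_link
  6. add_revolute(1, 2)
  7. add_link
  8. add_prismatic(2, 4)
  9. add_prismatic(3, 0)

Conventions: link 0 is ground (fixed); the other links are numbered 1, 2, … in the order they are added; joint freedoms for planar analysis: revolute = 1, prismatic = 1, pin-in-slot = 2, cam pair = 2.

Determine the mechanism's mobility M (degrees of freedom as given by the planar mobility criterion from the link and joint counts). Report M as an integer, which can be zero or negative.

L=1 J1=0 J2=0
add link → L=2 J1=0 J2=0
add link → L=3 J1=0 J2=0
R@2,0 dof=1 J1 → L=3 J1=1 J2=0
PS@1,0 dof=2 J2 → L=3 J1=1 J2=1
add link → L=4 J1=1 J2=1
R@1,2 dof=1 J1 → L=4 J1=2 J2=1
add link → L=5 J1=2 J2=1
P@2,4 dof=1 J1 → L=5 J1=3 J2=1
P@3,0 dof=1 J1 → L=5 J1=4 J2=1
M=3(L−1)−2J1−J2=3·4−2·4−1=3

M = 3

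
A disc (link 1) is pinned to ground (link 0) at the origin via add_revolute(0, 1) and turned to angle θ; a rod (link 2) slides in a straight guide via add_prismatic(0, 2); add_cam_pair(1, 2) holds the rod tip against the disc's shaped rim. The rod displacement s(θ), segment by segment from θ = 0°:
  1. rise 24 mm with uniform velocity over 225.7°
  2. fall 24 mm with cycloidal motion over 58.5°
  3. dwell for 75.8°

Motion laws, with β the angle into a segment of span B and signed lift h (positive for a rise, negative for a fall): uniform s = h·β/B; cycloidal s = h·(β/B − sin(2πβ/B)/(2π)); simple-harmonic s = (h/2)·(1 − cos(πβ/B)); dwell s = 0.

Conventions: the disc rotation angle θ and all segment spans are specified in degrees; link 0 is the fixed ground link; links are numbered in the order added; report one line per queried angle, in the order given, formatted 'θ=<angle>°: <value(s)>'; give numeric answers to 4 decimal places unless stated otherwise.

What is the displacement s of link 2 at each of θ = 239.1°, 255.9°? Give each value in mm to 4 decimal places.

segment 1 (0° to 225.7°, uniform, h = 24) is passed completely: s = 0.0000 + (24) = 24.0000
θ = 239.1° falls in segment 2 (225.7° to 284.2°, cycloidal, h = -24): β = 239.1 − 225.7 = 13.4°, B = 58.5°; Δs = -24·(0.2291 − sin(2π·0.2291)/(2π)) = -1.7107; s = 24.0000 − 1.7107 = 22.2893
θ = 255.9° falls in segment 2 (225.7° to 284.2°, cycloidal, h = -24): β = 255.9 − 225.7 = 30.2°, B = 58.5°; Δs = -24·(0.5162 − sin(2π·0.5162)/(2π)) = -12.7788; s = 24.0000 − 12.7788 = 11.2212

θ=239.1°: 22.2893
θ=255.9°: 11.2212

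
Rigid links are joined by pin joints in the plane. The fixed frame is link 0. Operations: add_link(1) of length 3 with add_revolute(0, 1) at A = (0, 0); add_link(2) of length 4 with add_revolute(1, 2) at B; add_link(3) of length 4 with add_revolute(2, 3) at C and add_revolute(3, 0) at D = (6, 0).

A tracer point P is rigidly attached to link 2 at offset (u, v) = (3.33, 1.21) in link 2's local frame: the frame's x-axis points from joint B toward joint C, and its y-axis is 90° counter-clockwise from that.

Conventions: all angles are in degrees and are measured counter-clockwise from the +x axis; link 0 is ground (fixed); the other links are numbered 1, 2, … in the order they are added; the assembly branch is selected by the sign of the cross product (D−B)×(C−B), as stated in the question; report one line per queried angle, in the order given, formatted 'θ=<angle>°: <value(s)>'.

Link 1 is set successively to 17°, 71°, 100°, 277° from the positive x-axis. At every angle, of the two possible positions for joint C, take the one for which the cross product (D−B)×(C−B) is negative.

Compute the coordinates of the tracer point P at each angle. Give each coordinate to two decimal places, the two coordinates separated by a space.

A=(0,0), D=(6.00,0)
θ=17°: B = A + 3.00·(cos17°, sin17°) = (2.8689, 0.8771)
θ=17°: |BD| = 3.2516
θ=17°: circle(B,4.00) ∩ circle(D,4.00): a=1.6258, h=3.6547
θ=17°:   candidates: C₊=(5.4203,3.9578) cross=11.884; C₋=(3.4486,-3.0807) cross=-11.884
θ=17°:   branch - wants cross < 0 → take C=(3.4486,-3.0807) (cross=-11.884)
θ=17°: ex = (C−B)/|BC| = (0.1449,-0.9894); ey = (0.9894,0.1449)
θ=17°: P = B + 3.33·ex + 1.21·ey = (4.5487,-2.2424)
θ=71°: B = A + 3.00·(cos71°, sin71°) = (0.9767, 2.8366)
θ=71°: |BD| = 5.7688
θ=71°: circle(B,4.00) ∩ circle(D,4.00): a=2.8844, h=2.7713
θ=71°:   candidates: C₊=(4.8510,3.8314) cross=15.987; C₋=(2.1257,-0.9949) cross=-15.987
θ=71°:   branch - wants cross < 0 → take C=(2.1257,-0.9949) (cross=-15.987)
θ=71°: ex = (C−B)/|BC| = (0.2872,-0.9579); ey = (0.9579,0.2872)
θ=71°: P = B + 3.33·ex + 1.21·ey = (3.0922,-0.0055)
θ=100°: B = A + 3.00·(cos100°, sin100°) = (-0.5209, 2.9544)
θ=100°: |BD| = 7.1590
θ=100°: circle(B,4.00) ∩ circle(D,4.00): a=3.5795, h=1.7853
θ=100°:   candidates: C₊=(3.4763,3.1034) cross=12.781; C₋=(2.0028,-0.1489) cross=-12.781
θ=100°:   branch - wants cross < 0 → take C=(2.0028,-0.1489) (cross=-12.781)
θ=100°: ex = (C−B)/|BC| = (0.6309,-0.7758); ey = (0.7758,0.6309)
θ=100°: P = B + 3.33·ex + 1.21·ey = (2.5188,1.1343)
θ=277°: B = A + 3.00·(cos277°, sin277°) = (0.3656, -2.9776)
θ=277°: |BD| = 6.3728
θ=277°: circle(B,4.00) ∩ circle(D,4.00): a=3.1864, h=2.4180
θ=277°:   candidates: C₊=(2.0530,0.6490) cross=15.410; C₋=(4.3126,-3.6267) cross=-15.410
θ=277°:   branch - wants cross < 0 → take C=(4.3126,-3.6267) (cross=-15.410)
θ=277°: ex = (C−B)/|BC| = (0.9867,-0.1623); ey = (0.1623,0.9867)
θ=277°: P = B + 3.33·ex + 1.21·ey = (3.8478,-2.3240)

θ=17°: 4.55 -2.24
θ=71°: 3.09 -0.01
θ=100°: 2.52 1.13
θ=277°: 3.85 -2.32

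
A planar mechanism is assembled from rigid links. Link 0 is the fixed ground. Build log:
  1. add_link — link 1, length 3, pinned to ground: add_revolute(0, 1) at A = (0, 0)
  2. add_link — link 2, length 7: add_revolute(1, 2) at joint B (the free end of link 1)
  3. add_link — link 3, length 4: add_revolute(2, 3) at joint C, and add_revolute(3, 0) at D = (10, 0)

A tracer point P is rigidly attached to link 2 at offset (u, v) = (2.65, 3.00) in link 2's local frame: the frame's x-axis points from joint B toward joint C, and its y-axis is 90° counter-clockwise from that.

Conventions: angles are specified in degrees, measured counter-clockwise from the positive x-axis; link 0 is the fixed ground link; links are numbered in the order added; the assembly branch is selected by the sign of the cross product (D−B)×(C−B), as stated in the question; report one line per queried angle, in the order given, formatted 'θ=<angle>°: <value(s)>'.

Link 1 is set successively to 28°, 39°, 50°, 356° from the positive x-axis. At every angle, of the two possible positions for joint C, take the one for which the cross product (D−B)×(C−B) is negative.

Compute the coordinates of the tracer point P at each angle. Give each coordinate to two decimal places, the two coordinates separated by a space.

A=(0,0), D=(10.00,0)
θ=28°: B = A + 3.00·(cos28°, sin28°) = (2.6488, 1.4084)
θ=28°: |BD| = 7.4849
θ=28°: circle(B,7.00) ∩ circle(D,4.00): a=5.9469, h=3.6925
θ=28°:   candidates: C₊=(9.1843,3.9159) cross=27.638; C₋=(7.7947,-3.3371) cross=-27.638
θ=28°:   branch - wants cross < 0 → take C=(7.7947,-3.3371) (cross=-27.638)
θ=28°: ex = (C−B)/|BC| = (0.7351,-0.6779); ey = (0.6779,0.7351)
θ=28°: P = B + 2.65·ex + 3.00·ey = (6.6307,1.8172)
θ=39°: B = A + 3.00·(cos39°, sin39°) = (2.3314, 1.8880)
θ=39°: |BD| = 7.8975
θ=39°: circle(B,7.00) ∩ circle(D,4.00): a=6.0380, h=3.5415
θ=39°:   candidates: C₊=(9.0410,3.8833) cross=27.969; C₋=(7.3478,-2.9943) cross=-27.969
θ=39°:   branch - wants cross < 0 → take C=(7.3478,-2.9943) (cross=-27.969)
θ=39°: ex = (C−B)/|BC| = (0.7166,-0.6975); ey = (0.6975,0.7166)
θ=39°: P = B + 2.65·ex + 3.00·ey = (6.3229,2.1895)
θ=50°: B = A + 3.00·(cos50°, sin50°) = (1.9284, 2.2981)
θ=50°: |BD| = 8.3924
θ=50°: circle(B,7.00) ∩ circle(D,4.00): a=6.1623, h=3.3206
θ=50°:   candidates: C₊=(8.7644,3.8044) cross=27.868; C₋=(6.9458,-2.5830) cross=-27.868
θ=50°:   branch - wants cross < 0 → take C=(6.9458,-2.5830) (cross=-27.868)
θ=50°: ex = (C−B)/|BC| = (0.7168,-0.6973); ey = (0.6973,0.7168)
θ=50°: P = B + 2.65·ex + 3.00·ey = (5.9197,2.6006)
θ=356°: B = A + 3.00·(cos356°, sin356°) = (2.9927, -0.2093)
θ=356°: |BD| = 7.0104
θ=356°: circle(B,7.00) ∩ circle(D,4.00): a=5.8589, h=3.8306
θ=356°:   candidates: C₊=(8.7346,3.7946) cross=26.854; C₋=(8.9633,-3.8633) cross=-26.854
θ=356°:   branch - wants cross < 0 → take C=(8.9633,-3.8633) (cross=-26.854)
θ=356°: ex = (C−B)/|BC| = (0.8529,-0.5220); ey = (0.5220,0.8529)
θ=356°: P = B + 2.65·ex + 3.00·ey = (6.8190,0.9662)

θ=28°: 6.63 1.82
θ=39°: 6.32 2.19
θ=50°: 5.92 2.60
θ=356°: 6.82 0.97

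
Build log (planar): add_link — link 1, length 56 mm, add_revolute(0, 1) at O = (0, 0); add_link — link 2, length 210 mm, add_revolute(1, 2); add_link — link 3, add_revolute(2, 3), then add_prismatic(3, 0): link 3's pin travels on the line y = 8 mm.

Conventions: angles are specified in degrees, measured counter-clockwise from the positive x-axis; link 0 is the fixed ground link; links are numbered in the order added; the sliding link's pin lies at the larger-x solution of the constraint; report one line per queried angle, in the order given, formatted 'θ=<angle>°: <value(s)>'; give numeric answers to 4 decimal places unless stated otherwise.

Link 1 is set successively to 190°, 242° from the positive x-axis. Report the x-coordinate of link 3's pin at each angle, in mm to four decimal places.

geometry: r = 56 mm, L = 210 mm, e = 8 mm
θ=190°: crank pin P = (r cos θ, r sin θ) = (-55.149234, -9.724298)
θ=190°: h = r sin θ − e = -9.724298 − 8 = -17.724298
θ=190°: x = r cos θ + √(L² − h²) = -55.149234 + 209.250685 = 154.101451
θ=242°: crank pin P = (r cos θ, r sin θ) = (-26.290408, -49.445065)
θ=242°: h = r sin θ − e = -49.445065 − 8 = -57.445065
θ=242°: x = r cos θ + √(L² − h²) = -26.290408 + 201.990258 = 175.699851

θ=190°: 154.1015
θ=242°: 175.6999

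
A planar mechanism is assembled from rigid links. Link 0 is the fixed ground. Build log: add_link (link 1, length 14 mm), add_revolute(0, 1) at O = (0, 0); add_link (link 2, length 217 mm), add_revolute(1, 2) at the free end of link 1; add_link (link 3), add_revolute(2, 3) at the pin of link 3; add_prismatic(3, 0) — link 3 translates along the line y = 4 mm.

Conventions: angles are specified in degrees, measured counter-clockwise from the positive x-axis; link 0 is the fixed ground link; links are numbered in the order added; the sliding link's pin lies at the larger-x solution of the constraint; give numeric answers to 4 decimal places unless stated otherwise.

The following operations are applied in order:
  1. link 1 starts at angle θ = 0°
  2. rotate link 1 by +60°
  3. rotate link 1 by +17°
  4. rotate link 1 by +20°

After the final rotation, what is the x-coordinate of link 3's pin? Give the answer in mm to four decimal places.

geometry: r = 14 mm, L = 217 mm, e = 4 mm; θ starts at 0°
rotate link 1 by +60°: θ ← 0° +60° = 60°
rotate link 1 by +17°: θ ← 60° +17° = 77°
rotate link 1 by +20°: θ ← 77° +20° = 97°
crank pin P = (r cos θ, r sin θ) = (-1.706171, 13.895646)
h = r sin θ − e = 13.895646 − 4 = 9.895646
x = r cos θ + √(L² − h²) = -1.706171 + 216.774252 = 215.068081

215.0681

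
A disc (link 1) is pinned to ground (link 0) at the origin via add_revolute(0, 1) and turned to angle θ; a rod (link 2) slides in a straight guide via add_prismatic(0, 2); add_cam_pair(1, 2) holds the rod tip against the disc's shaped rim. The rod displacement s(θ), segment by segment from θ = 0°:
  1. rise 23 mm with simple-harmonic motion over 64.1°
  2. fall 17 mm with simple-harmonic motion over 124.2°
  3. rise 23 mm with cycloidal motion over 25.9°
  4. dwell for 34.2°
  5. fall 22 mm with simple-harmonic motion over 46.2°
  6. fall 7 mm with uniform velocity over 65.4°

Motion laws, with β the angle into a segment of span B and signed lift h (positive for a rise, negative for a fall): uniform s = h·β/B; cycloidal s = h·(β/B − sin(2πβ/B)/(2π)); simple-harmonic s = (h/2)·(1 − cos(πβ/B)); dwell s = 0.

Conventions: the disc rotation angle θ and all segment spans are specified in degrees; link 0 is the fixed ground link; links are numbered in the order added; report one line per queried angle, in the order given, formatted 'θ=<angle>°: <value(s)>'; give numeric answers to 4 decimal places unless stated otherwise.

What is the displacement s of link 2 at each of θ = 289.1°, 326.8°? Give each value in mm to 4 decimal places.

segment 1 (0° to 64.1°, simple-harmonic, h = 23) is passed completely: s = 0.0000 + (23) = 23.0000
segment 2 (64.1° to 188.3°, simple-harmonic, h = -17) is passed completely: s = 23.0000 + (-17) = 6.0000
segment 3 (188.3° to 214.2°, cycloidal, h = 23) is passed completely: s = 6.0000 + (23) = 29.0000
segment 4 (214.2° to 248.4°, dwell): s unchanged at 29.0000
θ = 289.1° falls in segment 5 (248.4° to 294.6°, simple-harmonic, h = -22): β = 289.1 − 248.4 = 40.7°, B = 46.2°; Δs = -22/2·(1 − cos(π·0.8810)) = -21.2396; s = 29.0000 − 21.2396 = 7.7604
segment 5 (248.4° to 294.6°, simple-harmonic, h = -22) is passed completely: s = 29.0000 + (-22) = 7.0000
θ = 326.8° falls in segment 6 (294.6° to 360°, uniform, h = -7): β = 326.8 − 294.6 = 32.2°, B = 65.4°; Δs = -7·32.2/65.4 = -3.4465; s = 7.0000 − 3.4465 = 3.5535

θ=289.1°: 7.7604
θ=326.8°: 3.5535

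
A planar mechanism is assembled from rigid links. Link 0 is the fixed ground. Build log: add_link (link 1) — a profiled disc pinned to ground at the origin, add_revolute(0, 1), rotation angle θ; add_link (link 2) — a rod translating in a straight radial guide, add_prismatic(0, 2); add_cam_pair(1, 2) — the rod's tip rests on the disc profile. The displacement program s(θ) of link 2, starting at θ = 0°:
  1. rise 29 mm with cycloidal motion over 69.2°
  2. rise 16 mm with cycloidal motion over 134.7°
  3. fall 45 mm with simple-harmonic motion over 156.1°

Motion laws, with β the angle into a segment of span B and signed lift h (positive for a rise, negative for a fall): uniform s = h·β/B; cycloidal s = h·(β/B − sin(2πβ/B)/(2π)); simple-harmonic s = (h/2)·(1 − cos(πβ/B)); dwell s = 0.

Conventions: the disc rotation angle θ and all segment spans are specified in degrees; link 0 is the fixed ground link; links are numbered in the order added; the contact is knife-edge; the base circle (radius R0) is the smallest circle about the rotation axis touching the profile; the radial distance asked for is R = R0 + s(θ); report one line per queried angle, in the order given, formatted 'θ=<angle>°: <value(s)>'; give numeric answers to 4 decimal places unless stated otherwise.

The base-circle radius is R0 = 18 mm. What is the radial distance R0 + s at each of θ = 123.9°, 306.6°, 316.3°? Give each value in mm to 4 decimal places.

seg 1 [0°–69.2°] cycloidal, h=29: full span → s += 29 → s = 29.0000
seg 2 [69.2°–203.9°] cycloidal, h=16: θ=123.9° here. β=54.7, B=134.7. 16·(0.4061 − sin(2π·0.4061)/(2π)) = 5.0805 → s = 34.0805
seg 2 [69.2°–203.9°] cycloidal, h=16: full span → s += 16 → s = 45.0000
seg 3 [203.9°–360°] simple-harmonic, h=-45: θ=306.6° here. β=102.7, B=156.1. -45/2·(1 − cos(π·0.6579)) = -33.2099 → s = 11.7901
seg 3 [203.9°–360°] simple-harmonic, h=-45: θ=316.3° here. β=112.4, B=156.1. -45/2·(1 − cos(π·0.7201)) = -36.8448 → s = 8.1552
θ=123.9°: R = R0 + s = 18 + 34.0805 = 52.0805
θ=306.6°: R = R0 + s = 18 + 11.7901 = 29.7901
θ=316.3°: R = R0 + s = 18 + 8.1552 = 26.1552

θ=123.9°: 52.0805
θ=306.6°: 29.7901
θ=316.3°: 26.1552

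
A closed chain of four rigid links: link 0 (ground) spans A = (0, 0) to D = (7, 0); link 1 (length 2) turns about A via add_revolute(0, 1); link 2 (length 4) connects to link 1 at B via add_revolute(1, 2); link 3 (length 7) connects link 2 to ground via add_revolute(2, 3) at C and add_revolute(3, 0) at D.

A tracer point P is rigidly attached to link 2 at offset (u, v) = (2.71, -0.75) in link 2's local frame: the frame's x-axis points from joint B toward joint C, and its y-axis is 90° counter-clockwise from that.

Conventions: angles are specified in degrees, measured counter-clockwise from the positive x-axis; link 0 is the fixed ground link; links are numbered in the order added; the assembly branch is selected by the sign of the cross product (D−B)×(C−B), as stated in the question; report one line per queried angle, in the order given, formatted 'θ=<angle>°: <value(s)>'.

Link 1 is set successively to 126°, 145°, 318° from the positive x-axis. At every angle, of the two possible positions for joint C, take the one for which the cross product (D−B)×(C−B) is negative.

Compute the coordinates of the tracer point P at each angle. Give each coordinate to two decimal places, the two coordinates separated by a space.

A=(0,0), D=(7.00,0)
θ=126°: B = A + 2.00·(cos126°, sin126°) = (-1.1756, 1.6180)
θ=126°: |BD| = 8.3341
θ=126°: circle(B,4.00) ∩ circle(D,7.00): a=2.1873, h=3.3490
θ=126°:   candidates: C₊=(1.6203,4.4787) cross=27.911; C₋=(0.3199,-2.0919) cross=-27.911
θ=126°:   branch - wants cross < 0 → take C=(0.3199,-2.0919) (cross=-27.911)
θ=126°: ex = (C−B)/|BC| = (0.3739,-0.9275); ey = (0.9275,0.3739)
θ=126°: P = B + 2.71·ex + -0.75·ey = (-0.8580,-1.1758)
θ=145°: B = A + 2.00·(cos145°, sin145°) = (-1.6383, 1.1472)
θ=145°: |BD| = 8.7141
θ=145°: circle(B,4.00) ∩ circle(D,7.00): a=2.4636, h=3.1513
θ=145°:   candidates: C₊=(1.2187,3.9467) cross=27.461; C₋=(0.3890,-2.3010) cross=-27.461
θ=145°:   branch - wants cross < 0 → take C=(0.3890,-2.3010) (cross=-27.461)
θ=145°: ex = (C−B)/|BC| = (0.5068,-0.8620); ey = (0.8620,0.5068)
θ=145°: P = B + 2.71·ex + -0.75·ey = (-0.9113,-1.5691)
θ=318°: B = A + 2.00·(cos318°, sin318°) = (1.4863, -1.3383)
θ=318°: |BD| = 5.6738
θ=318°: circle(B,4.00) ∩ circle(D,7.00): a=-0.0712, h=3.9994
θ=318°:   candidates: C₊=(0.4738,2.5315) cross=22.692; C₋=(2.3604,-5.2416) cross=-22.692
θ=318°:   branch - wants cross < 0 → take C=(2.3604,-5.2416) (cross=-22.692)
θ=318°: ex = (C−B)/|BC| = (0.2185,-0.9758); ey = (0.9758,0.2185)
θ=318°: P = B + 2.71·ex + -0.75·ey = (1.3466,-4.1467)

θ=126°: -0.86 -1.18
θ=145°: -0.91 -1.57
θ=318°: 1.35 -4.15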